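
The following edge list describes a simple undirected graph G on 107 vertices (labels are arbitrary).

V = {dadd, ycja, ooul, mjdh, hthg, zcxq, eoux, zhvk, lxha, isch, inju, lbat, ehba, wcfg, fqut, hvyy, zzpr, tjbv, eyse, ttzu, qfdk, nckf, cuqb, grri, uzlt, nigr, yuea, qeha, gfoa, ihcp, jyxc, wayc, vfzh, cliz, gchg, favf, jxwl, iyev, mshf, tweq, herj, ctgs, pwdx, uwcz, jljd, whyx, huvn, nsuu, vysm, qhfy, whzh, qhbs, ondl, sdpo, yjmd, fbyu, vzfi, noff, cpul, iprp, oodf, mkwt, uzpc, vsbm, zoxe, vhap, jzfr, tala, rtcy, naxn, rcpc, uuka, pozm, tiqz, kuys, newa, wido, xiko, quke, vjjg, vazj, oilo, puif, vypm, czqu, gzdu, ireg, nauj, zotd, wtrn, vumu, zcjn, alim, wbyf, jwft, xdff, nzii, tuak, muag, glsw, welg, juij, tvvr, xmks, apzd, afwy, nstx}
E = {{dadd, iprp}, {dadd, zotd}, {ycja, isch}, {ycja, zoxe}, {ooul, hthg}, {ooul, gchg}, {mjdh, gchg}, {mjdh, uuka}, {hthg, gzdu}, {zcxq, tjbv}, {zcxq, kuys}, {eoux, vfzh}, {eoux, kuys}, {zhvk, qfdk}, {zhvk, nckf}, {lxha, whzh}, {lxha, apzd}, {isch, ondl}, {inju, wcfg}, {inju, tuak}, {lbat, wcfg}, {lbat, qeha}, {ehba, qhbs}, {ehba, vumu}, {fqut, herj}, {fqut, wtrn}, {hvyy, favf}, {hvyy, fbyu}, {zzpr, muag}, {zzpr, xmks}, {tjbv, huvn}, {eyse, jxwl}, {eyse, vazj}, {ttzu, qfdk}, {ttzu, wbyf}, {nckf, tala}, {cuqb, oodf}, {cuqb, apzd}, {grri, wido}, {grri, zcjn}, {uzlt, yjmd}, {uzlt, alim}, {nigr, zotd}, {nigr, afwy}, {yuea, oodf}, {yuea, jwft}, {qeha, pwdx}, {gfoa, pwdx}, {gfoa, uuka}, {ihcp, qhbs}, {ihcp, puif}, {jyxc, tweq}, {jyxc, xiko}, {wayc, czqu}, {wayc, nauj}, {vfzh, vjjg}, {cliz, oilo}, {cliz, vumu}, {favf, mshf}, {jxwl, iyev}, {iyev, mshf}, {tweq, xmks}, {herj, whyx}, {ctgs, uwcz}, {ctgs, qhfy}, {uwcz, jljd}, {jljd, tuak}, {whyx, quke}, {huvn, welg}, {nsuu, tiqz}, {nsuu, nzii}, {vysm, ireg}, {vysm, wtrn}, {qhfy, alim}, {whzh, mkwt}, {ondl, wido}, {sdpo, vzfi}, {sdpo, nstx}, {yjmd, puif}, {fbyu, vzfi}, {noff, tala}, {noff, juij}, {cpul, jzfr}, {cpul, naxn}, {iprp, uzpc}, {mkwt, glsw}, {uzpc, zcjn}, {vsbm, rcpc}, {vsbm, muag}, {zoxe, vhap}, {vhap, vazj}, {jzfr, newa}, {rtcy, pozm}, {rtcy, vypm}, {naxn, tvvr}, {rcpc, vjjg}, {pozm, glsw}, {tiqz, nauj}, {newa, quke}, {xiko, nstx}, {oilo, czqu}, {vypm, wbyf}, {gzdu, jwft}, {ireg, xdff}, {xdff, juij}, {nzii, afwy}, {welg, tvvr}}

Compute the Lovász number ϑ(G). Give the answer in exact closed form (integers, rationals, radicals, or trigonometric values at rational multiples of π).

Vertex yjmd has 2 neighbors: uzlt, puif.
deg(zzpr) = 2; N(zzpr) = {muag, xmks}.
N(vfzh) = {eoux, vjjg}, |N(vfzh)| = 2.
N(favf) = {hvyy, mshf}, |N(favf)| = 2.
G on 107 vertices is 2-regular; connected 2-regular on 107 ⇒ C_{107}.
The 54 distinct eigenvalues: [2.0, 1.99655, 1.98622, 1.96905, 1.94508, 1.91441, 1.87714, 1.8334, 1.78334, 1.72714, 1.66498, 1.59707, 1.52367, 1.44501, 1.36137, 1.27304, 1.18032, 1.08353, 0.983, 0.87909, 0.77214, 0.66254, 0.55065, 0.43686, 0.32157, 0.20516, 0.08805, -0.02936, -0.14667, -0.26348, -0.37938, -0.49397, -0.60685, -0.71765, -0.82597, -0.93145, -1.03371, -1.13241, -1.22721, -1.31777, -1.40379, -1.48498, -1.56104, -1.63173, -1.69679, -1.756, -1.80915, -1.85607, -1.8966, -1.93058, -1.95791, -1.97849, -1.99225, -1.99914].
Lovász (edge-transitive): ϑ = −107·(-2*cos(pi/107))/((2)−(-2*cos(pi/107))) = 107*cos(pi/107)/(cos(pi/107) + 1).
= 53.488468… (decimal).
α=53, χ(Ḡ)=54; ϑ=107*cos(pi/107)/(cos(pi/107) + 1) lies between (both strict).

107*cos(pi/107)/(cos(pi/107) + 1)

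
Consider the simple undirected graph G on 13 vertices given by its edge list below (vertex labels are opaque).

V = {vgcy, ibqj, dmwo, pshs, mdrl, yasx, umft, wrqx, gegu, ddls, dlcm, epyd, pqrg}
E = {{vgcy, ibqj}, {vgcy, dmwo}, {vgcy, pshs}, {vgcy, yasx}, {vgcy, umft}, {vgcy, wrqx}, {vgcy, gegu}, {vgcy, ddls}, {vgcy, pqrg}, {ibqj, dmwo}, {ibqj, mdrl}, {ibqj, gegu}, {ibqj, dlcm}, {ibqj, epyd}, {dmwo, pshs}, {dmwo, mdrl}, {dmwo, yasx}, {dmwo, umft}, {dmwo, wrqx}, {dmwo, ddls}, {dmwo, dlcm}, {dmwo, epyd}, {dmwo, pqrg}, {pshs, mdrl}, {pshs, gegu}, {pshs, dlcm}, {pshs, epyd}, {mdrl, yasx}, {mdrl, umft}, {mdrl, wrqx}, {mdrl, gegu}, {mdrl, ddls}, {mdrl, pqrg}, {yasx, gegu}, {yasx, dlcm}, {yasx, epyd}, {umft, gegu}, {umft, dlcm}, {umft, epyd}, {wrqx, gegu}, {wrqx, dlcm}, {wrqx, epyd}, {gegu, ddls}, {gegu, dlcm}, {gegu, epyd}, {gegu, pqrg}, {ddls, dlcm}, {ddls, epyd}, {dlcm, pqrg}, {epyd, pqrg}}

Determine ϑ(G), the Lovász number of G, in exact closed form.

7

N(ddls) = {vgcy, dmwo, mdrl, gegu, dlcm, epyd}, |N(ddls)| = 6.
deg(epyd) = 9; N(epyd) = {ibqj, dmwo, pshs, yasx, umft, wrqx, gegu, ddls, pqrg}.
Vertex umft has 6 neighbors: vgcy, dmwo, mdrl, gegu, dlcm, epyd.
Vertex pshs has 6 neighbors: vgcy, dmwo, mdrl, gegu, dlcm, epyd.
Complete multipartite on [7, 4, 2]: sandwich collapses at ϑ=7.
ϑ(G) ≈ 7.0000000.
α=7, χ(Ḡ)=7; ϑ=7 lies between (collapsed).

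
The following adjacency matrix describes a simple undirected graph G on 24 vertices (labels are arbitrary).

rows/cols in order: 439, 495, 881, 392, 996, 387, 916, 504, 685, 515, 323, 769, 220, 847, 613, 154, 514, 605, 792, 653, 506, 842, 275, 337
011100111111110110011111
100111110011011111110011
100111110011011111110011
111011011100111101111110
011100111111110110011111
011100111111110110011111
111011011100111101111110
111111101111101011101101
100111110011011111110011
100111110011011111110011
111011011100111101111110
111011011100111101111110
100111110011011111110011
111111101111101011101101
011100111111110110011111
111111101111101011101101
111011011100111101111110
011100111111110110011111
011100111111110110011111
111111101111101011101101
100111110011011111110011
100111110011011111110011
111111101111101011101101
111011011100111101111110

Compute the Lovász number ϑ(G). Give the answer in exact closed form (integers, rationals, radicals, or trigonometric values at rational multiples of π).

7

N(653) = {439, 495, 881, 392, 996, 387, 916, 685, 515, 323, 769, 220, 613, 514, 605, 792, 506, 842, 337}, |N(653)| = 19.
N(847) = {439, 495, 881, 392, 996, 387, 916, 685, 515, 323, 769, 220, 613, 514, 605, 792, 506, 842, 337}, |N(847)| = 19.
deg(514) = 18; N(514) = {439, 495, 881, 996, 387, 504, 685, 515, 220, 847, 613, 154, 605, 792, 653, 506, 842, 275}.
N(495) = {439, 392, 996, 387, 916, 504, 323, 769, 847, 613, 154, 514, 605, 792, 653, 275, 337}, |N(495)| = 17.
4 parts of sizes [7, 6, 6, 5]; α(G) = 7 = ϑ (perfect).
= 7.0000… (decimal).
Sandwich: α(G)=7 ≤ ϑ(G)=7 ≤ χ(Ḡ)=7 (collapsed).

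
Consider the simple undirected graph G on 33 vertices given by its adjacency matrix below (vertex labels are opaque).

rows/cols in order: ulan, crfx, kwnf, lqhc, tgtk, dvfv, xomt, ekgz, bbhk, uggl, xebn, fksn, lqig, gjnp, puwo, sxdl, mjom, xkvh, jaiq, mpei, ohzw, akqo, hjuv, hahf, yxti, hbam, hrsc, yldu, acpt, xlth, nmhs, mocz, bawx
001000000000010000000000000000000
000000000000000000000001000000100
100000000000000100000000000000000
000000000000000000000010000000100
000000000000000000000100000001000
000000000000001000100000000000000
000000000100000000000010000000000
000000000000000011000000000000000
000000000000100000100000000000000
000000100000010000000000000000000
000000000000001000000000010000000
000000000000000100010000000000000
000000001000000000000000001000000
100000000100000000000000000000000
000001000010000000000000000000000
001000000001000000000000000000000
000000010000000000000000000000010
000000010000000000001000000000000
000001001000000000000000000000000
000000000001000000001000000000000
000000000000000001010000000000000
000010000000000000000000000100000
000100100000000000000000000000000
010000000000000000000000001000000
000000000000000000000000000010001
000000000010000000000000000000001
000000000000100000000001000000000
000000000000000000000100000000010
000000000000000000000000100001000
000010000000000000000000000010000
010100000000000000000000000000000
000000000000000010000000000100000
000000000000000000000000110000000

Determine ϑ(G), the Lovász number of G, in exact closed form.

33*cos(pi/33)/(cos(pi/33) + 1)

deg(dvfv) = 2; N(dvfv) = {puwo, jaiq}.
Vertex lqig has 2 neighbors: bbhk, hrsc.
N(sxdl) = {kwnf, fksn}, |N(sxdl)| = 2.
N(tgtk) = {akqo, xlth}, |N(tgtk)| = 2.
2-regular, N=33; the odd cycle C_{33}.
The 17 distinct eigenvalues: [2.0, 1.963857, 1.856736, 1.682507, 1.447468, 1.160114, 0.83083, 0.471518, 0.095164, -0.28463, -0.654136, -1.0, -1.309721, -1.572106, -1.777671, -1.918986, -1.990944].
ϑ = −N·λ_min/(λ_max−λ_min) = −33·(-2*cos(pi/33))/(2−(-2*cos(pi/33))) = 33*cos(pi/33)/(cos(pi/33) + 1).
≈ 16.4626 (to 4 d.p.).
Sandwich: α(G)=16 ≤ ϑ(G)=33*cos(pi/33)/(cos(pi/33) + 1) ≤ χ(Ḡ)=17 (both strict).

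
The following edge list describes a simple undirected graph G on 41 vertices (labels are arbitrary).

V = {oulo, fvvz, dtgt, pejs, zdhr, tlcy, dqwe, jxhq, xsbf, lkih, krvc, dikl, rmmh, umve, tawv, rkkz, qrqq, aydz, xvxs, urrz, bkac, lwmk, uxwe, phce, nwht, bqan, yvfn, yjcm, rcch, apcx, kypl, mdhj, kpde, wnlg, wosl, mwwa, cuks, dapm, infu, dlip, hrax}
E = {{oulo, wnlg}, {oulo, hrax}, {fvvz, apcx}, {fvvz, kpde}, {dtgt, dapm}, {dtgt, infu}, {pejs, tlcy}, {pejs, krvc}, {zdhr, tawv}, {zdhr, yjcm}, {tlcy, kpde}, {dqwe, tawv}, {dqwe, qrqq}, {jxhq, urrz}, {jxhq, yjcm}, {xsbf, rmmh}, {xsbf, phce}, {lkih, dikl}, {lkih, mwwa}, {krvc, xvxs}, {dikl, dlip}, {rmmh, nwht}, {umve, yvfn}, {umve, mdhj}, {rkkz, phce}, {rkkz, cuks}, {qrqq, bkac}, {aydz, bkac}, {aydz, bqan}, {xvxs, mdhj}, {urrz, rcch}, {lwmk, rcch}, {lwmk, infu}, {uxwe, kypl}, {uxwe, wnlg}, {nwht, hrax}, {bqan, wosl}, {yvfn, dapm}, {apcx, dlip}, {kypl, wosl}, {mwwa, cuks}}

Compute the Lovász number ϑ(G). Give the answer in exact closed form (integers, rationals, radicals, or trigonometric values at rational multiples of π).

41*cos(pi/41)/(cos(pi/41) + 1)

N(phce) = {xsbf, rkkz}, |N(phce)| = 2.
Vertex tawv has 2 neighbors: zdhr, dqwe.
Vertex hrax has 2 neighbors: oulo, nwht.
deg(uxwe) = 2; N(uxwe) = {kypl, wnlg}.
deg(v) = 2 for all v (|V|=41); connected 2-regular on 41 ⇒ C_{41}.
A has 21 distinct eigenvalues ≈ [2.0, 1.9766, 1.9068, 1.7923, 1.6359, 1.441, 1.2125, 0.9554, 0.676, 0.3808, 0.0766, -0.2294, -0.53, -0.8181, -1.0871, -1.3307, -1.543, -1.7191, -1.855, -1.9474, -1.9941].
−41·(-2*cos(pi/41)) / ((2)−(-2*cos(pi/41))) = 41*cos(pi/41)/(cos(pi/41) + 1) = ϑ(G).
ϑ(G) ≈ 20.46988.
Lovász sandwich 20 ≤ 41*cos(pi/41)/(cos(pi/41) + 1) ≤ 21: both strict.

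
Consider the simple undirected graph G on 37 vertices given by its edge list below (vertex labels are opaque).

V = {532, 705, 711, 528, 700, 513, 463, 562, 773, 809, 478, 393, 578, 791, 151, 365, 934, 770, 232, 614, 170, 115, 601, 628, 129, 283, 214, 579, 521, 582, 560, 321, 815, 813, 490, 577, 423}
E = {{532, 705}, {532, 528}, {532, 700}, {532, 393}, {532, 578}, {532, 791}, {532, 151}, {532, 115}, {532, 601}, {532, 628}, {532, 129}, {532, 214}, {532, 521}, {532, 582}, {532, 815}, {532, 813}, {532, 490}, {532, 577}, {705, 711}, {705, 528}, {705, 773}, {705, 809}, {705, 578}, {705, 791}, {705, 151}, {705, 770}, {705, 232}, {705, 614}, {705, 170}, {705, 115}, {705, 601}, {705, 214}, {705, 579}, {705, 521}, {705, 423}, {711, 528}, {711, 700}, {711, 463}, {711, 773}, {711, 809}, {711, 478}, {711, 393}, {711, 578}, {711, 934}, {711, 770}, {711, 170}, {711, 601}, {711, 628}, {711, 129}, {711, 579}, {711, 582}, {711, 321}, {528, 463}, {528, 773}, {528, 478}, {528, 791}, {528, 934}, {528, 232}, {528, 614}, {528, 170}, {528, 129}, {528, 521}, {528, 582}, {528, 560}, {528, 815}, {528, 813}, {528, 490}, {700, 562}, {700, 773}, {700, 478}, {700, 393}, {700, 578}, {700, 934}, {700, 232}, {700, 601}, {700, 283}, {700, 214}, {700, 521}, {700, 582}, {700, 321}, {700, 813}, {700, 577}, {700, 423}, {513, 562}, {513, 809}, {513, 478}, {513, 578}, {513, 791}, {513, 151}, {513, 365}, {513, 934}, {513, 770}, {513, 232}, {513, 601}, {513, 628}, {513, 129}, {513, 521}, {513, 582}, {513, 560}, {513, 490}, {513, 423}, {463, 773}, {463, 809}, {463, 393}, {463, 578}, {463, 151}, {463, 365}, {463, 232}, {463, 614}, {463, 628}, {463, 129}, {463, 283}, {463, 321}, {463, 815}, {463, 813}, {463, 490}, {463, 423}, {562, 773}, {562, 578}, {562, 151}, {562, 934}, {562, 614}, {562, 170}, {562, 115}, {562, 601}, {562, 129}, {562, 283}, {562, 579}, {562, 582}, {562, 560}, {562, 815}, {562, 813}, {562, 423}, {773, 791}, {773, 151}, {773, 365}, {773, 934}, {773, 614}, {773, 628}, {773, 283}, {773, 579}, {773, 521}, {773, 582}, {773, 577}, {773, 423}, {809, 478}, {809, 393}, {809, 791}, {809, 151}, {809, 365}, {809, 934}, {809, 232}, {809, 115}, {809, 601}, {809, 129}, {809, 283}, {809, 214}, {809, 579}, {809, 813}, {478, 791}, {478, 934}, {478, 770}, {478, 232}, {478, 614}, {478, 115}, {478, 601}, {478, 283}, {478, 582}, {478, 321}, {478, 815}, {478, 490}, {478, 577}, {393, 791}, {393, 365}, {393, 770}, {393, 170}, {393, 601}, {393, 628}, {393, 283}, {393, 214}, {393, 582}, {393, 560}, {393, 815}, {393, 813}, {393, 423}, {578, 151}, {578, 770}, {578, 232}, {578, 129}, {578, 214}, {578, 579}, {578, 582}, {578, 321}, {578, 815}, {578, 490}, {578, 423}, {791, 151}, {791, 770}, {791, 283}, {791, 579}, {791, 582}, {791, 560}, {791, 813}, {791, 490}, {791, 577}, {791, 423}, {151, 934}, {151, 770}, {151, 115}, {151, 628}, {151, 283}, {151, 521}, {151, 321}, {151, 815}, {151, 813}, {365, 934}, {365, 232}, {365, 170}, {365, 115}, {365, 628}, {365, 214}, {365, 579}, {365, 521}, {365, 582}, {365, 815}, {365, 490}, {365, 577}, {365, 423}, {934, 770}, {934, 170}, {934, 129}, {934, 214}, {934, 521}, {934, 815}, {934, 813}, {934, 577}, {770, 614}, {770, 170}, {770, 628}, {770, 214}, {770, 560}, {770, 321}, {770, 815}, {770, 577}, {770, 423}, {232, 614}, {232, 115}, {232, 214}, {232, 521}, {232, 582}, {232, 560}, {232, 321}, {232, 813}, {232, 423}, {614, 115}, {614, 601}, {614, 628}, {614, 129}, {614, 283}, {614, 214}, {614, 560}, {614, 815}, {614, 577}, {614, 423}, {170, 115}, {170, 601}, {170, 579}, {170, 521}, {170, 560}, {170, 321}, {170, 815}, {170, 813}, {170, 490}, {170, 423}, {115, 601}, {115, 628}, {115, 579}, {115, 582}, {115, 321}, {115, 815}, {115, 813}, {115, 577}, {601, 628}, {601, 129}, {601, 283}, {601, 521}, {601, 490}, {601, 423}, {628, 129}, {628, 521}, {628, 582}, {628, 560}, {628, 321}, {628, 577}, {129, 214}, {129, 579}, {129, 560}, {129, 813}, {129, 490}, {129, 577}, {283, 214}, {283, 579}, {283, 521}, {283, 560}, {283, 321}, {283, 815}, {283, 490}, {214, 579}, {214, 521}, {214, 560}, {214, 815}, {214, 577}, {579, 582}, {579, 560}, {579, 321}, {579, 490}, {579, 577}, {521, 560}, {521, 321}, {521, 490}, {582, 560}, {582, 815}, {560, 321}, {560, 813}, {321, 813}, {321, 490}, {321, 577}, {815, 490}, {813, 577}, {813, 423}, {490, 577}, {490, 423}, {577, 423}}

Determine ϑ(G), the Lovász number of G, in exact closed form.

Vertex 513 has 18 neighbors: 562, 809, 478, 578, 791, 151, 365, 934, 770, 232, 601, 628, 129, 521, 582, 560, 490, 423.
deg(582) = 18; N(582) = {532, 711, 528, 700, 513, 562, 773, 478, 393, 578, 791, 365, 232, 115, 628, 579, 560, 815}.
N(614) = {705, 528, 463, 562, 773, 478, 770, 232, 115, 601, 628, 129, 283, 214, 560, 815, 577, 423}, |N(614)| = 18.
N(791) = {532, 705, 528, 513, 773, 809, 478, 393, 151, 770, 283, 579, 582, 560, 813, 490, 577, 423}, |N(791)| = 18.
18-regular, N=37; Paley(37): SR with (k,λ,μ)=(18,8,9).
The 3 distinct eigenvalues: [18.0, 2.5414, -3.5414].
λ_max=18, λ_min=-sqrt(37)/2 - 1/2; ϑ = −37·λ_min/(λ_max−λ_min) = sqrt(37).
= 6.08276… (decimal).

sqrt(37)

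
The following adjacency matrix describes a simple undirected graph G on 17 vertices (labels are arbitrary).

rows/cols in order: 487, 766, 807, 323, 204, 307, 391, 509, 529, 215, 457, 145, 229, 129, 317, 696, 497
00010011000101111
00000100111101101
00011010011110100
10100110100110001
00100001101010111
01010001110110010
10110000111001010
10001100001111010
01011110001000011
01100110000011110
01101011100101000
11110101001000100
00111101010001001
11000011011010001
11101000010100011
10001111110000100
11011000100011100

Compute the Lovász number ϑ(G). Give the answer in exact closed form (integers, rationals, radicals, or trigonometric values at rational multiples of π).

sqrt(17)

N(807) = {323, 204, 391, 215, 457, 145, 229, 317}, |N(807)| = 8.
N(129) = {487, 766, 391, 509, 215, 457, 229, 497}, |N(129)| = 8.
Vertex 307 has 8 neighbors: 766, 323, 509, 529, 215, 145, 229, 696.
Vertex 487 has 8 neighbors: 323, 391, 509, 145, 129, 317, 696, 497.
Every vertex has degree 8 (N=17); strongly regular (17,8,3,4).
spec(A) ≈ [8.0, 1.56155, -2.56155] (distinct, 5 d.p.).
λ_max=8, λ_min=-sqrt(17)/2 - 1/2; ϑ = −17·λ_min/(λ_max−λ_min) = sqrt(17).
ϑ(G) ≈ 4.12311.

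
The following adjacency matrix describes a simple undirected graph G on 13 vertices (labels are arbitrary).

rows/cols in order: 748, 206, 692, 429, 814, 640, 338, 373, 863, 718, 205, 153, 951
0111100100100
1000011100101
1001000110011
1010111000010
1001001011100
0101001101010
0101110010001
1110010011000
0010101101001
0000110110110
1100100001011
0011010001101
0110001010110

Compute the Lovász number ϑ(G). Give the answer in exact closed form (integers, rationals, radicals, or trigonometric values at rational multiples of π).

sqrt(13)

Vertex 748 has 6 neighbors: 206, 692, 429, 814, 373, 205.
deg(206) = 6; N(206) = {748, 640, 338, 373, 205, 951}.
deg(863) = 6; N(863) = {692, 814, 338, 373, 718, 951}.
deg(814) = 6; N(814) = {748, 429, 338, 863, 718, 205}.
G on 13 vertices is 6-regular; SR(13,6,2,3) — a Paley graph.
spec(A) ≈ [6.0, 1.3028, -2.3028] (distinct, 4 d.p.).
λ_max=6, λ_min=-sqrt(13)/2 - 1/2; ϑ = −13·λ_min/(λ_max−λ_min) = sqrt(13).
ϑ(G) ≈ 3.605551275.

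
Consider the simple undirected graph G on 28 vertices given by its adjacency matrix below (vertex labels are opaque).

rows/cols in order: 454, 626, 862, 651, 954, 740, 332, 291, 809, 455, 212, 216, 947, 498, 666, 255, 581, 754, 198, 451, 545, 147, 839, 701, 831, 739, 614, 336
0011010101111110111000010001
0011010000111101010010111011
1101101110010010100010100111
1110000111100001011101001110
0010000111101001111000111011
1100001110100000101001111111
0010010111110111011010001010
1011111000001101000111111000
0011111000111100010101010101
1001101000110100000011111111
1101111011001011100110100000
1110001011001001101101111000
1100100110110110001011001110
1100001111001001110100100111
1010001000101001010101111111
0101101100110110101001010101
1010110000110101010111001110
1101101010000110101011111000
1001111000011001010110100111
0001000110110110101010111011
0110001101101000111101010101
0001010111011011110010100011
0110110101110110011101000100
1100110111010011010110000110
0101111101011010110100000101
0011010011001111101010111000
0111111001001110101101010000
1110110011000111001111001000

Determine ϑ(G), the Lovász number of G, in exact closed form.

7

deg(216) = 15; N(216) = {454, 626, 862, 332, 809, 455, 947, 255, 581, 198, 451, 147, 839, 701, 831}.
Vertex 947 has 15 neighbors: 454, 626, 954, 291, 809, 212, 216, 498, 666, 198, 545, 147, 831, 739, 614.
N(581) = {454, 862, 954, 740, 212, 216, 498, 255, 754, 451, 545, 147, 831, 739, 614}, |N(581)| = 15.
N(831) = {626, 651, 954, 740, 332, 291, 455, 216, 947, 666, 581, 754, 451, 739, 336}, |N(831)| = 15.
deg(v) = 15 for all v (|V|=28); Kneser-type, 2-subsets of [8].
Distinct eigenvalues (to 5 d.p.): [15.0, 1.0, -5.0].
Lovász: ϑ = −28(-5)/(15+-1*(-5)) = 7.
≈ 7.00000000 (to 8 d.p.).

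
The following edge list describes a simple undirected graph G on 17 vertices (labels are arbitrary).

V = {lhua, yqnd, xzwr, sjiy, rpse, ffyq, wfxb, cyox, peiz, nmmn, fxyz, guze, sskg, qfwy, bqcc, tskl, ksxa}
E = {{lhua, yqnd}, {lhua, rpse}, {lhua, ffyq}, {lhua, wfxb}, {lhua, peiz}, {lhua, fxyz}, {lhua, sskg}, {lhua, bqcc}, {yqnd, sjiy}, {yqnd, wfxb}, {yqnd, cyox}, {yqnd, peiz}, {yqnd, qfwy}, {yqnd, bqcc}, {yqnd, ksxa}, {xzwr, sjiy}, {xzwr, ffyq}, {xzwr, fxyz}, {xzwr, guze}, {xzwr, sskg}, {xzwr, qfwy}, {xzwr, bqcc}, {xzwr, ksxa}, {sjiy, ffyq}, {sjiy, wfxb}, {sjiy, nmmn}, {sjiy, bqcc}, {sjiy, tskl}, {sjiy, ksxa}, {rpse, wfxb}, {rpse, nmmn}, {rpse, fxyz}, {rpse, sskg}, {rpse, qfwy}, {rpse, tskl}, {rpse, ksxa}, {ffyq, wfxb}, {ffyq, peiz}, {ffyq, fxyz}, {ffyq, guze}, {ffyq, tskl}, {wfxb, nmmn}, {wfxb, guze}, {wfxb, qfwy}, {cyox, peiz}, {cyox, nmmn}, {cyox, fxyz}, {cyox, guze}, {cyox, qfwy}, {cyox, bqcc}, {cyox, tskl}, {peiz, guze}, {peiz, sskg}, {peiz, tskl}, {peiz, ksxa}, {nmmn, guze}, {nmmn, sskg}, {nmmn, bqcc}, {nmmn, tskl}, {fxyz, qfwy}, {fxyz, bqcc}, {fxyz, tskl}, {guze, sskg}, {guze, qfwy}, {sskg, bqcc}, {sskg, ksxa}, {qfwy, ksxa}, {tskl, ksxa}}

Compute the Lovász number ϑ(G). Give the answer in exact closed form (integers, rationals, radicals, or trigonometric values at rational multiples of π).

sqrt(17)

deg(nmmn) = 8; N(nmmn) = {sjiy, rpse, wfxb, cyox, guze, sskg, bqcc, tskl}.
Vertex rpse has 8 neighbors: lhua, wfxb, nmmn, fxyz, sskg, qfwy, tskl, ksxa.
deg(sjiy) = 8; N(sjiy) = {yqnd, xzwr, ffyq, wfxb, nmmn, bqcc, tskl, ksxa}.
deg(wfxb) = 8; N(wfxb) = {lhua, yqnd, sjiy, rpse, ffyq, nmmn, guze, qfwy}.
8-regular, N=17; Paley(17): SR with (k,λ,μ)=(8,3,4).
A has 3 distinct eigenvalues ≈ [8.0, 1.561553, -2.561553].
ϑ = −N·λ_min/(λ_max−λ_min) = −17·(-sqrt(17)/2 - 1/2)/(8−(-sqrt(17)/2 - 1/2)) = sqrt(17).
= 4.1231056… (decimal).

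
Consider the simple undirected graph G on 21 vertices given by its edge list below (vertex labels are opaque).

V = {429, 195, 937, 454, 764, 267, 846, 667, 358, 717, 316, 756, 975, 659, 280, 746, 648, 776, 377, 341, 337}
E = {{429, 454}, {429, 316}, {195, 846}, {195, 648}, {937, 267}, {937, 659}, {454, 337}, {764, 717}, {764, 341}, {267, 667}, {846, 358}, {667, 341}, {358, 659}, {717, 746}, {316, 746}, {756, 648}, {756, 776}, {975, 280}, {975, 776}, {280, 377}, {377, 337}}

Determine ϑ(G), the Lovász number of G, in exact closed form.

deg(846) = 2; N(846) = {195, 358}.
deg(429) = 2; N(429) = {454, 316}.
Vertex 195 has 2 neighbors: 846, 648.
deg(280) = 2; N(280) = {975, 377}.
G on 21 vertices is 2-regular; connected 2-regular on 21 ⇒ C_{21}.
The 11 distinct eigenvalues: [2.0, 1.911146, 1.652478, 1.24698, 0.730682, 0.14946, -0.445042, -1.0, -1.466104, -1.801938, -1.977662].
λ_max=2, λ_min=-2*cos(pi/21); ϑ = −21·λ_min/(λ_max−λ_min) = 21*cos(pi/21)/(cos(pi/21) + 1).
≈ 10.44103 (to 5 d.p.).
Check 10 ≤ 21*cos(pi/21)/(cos(pi/21) + 1) ≤ 11: both strict.

21*cos(pi/21)/(cos(pi/21) + 1)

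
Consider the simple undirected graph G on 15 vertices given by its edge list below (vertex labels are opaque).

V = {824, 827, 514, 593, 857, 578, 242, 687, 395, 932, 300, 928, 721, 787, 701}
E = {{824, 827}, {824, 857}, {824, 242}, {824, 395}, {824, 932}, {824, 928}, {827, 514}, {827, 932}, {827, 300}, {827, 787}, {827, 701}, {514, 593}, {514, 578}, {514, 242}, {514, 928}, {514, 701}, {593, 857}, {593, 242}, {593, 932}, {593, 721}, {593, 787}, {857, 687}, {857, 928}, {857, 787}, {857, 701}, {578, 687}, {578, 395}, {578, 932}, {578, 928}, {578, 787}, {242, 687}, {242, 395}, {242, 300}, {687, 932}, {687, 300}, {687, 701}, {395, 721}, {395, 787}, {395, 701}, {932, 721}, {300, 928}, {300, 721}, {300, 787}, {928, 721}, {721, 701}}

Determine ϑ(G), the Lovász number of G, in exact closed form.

5

Vertex 721 has 6 neighbors: 593, 395, 932, 300, 928, 701.
deg(514) = 6; N(514) = {827, 593, 578, 242, 928, 701}.
deg(242) = 6; N(242) = {824, 514, 593, 687, 395, 300}.
deg(932) = 6; N(932) = {824, 827, 593, 578, 687, 721}.
15-vertex 6-regular graph: Kneser K(6,2) on C(6,2)=15 vertices.
spec(A) ≈ [6.0, 1.0, -3.0] (distinct, 6 d.p.).
With N=15: ϑ(G) = 15·(-1*(-3))/(6−(-3)) = 5.
ϑ(G) ≈ 5.000000000.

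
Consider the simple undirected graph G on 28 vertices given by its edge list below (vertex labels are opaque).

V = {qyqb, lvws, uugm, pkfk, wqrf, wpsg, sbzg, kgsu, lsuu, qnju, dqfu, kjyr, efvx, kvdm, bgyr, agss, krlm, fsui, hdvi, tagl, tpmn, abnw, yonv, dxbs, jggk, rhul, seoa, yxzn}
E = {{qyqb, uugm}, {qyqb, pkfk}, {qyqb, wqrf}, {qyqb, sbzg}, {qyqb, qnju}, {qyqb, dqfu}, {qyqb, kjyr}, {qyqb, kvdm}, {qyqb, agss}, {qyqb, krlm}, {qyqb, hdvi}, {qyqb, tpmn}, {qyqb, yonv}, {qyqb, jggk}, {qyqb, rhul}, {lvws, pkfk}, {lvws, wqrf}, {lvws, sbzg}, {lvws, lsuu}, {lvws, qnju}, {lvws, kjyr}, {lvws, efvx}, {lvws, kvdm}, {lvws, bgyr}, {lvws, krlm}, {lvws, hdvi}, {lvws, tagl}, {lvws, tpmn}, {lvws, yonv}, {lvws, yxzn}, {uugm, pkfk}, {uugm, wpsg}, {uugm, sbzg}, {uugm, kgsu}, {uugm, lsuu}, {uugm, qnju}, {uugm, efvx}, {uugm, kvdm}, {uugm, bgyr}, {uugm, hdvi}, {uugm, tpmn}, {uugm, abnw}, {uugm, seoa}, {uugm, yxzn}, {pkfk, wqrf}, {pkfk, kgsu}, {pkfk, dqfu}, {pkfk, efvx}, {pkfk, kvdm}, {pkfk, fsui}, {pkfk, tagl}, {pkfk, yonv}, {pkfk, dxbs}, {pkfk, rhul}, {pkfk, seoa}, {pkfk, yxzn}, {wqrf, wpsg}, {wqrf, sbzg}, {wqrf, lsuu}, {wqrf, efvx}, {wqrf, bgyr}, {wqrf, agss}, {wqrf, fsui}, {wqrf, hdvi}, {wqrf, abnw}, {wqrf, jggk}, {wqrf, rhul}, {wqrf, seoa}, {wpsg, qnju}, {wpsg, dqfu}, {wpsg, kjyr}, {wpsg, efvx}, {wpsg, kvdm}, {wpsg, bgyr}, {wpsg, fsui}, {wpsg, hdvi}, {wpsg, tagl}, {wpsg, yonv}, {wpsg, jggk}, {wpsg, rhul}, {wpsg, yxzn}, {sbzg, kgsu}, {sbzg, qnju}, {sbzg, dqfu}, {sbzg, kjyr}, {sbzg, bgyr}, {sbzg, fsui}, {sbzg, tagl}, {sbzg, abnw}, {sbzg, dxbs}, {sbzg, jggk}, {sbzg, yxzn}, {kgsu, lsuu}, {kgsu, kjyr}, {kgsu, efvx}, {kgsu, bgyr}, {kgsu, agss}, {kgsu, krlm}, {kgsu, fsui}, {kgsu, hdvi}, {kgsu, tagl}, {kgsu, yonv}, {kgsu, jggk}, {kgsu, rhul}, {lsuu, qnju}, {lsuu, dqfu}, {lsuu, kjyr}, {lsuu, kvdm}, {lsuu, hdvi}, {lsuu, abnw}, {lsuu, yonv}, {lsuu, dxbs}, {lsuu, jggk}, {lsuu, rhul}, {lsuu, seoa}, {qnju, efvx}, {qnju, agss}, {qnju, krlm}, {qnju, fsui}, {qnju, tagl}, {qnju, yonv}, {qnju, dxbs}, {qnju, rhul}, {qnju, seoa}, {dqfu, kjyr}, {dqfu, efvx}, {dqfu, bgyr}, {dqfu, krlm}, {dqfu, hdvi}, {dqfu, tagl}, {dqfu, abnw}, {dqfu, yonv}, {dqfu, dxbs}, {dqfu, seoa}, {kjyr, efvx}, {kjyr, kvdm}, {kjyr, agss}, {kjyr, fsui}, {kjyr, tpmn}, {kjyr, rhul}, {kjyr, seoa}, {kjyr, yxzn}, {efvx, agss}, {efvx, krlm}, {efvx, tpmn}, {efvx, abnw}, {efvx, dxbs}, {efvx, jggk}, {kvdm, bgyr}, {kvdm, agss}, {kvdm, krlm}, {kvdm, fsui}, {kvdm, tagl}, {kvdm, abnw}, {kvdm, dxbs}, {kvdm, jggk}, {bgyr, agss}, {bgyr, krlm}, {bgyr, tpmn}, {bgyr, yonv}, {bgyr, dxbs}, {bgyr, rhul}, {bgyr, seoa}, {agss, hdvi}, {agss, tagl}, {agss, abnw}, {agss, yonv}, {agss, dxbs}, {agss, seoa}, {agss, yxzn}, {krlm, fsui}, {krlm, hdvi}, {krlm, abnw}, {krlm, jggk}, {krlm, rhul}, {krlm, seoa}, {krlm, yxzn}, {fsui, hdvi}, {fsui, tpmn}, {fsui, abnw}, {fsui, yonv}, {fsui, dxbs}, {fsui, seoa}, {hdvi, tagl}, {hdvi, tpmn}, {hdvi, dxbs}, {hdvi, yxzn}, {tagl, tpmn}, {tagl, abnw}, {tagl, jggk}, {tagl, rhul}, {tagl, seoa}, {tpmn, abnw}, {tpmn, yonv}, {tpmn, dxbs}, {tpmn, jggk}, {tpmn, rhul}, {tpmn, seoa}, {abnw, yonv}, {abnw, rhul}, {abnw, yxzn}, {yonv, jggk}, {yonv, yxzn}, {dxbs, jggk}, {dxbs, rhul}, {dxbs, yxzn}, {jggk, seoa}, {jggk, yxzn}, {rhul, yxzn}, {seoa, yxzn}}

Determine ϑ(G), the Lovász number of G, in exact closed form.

7

Vertex kjyr has 15 neighbors: qyqb, lvws, wpsg, sbzg, kgsu, lsuu, dqfu, efvx, kvdm, agss, fsui, tpmn, rhul, seoa, yxzn.
deg(lsuu) = 15; N(lsuu) = {lvws, uugm, wqrf, kgsu, qnju, dqfu, kjyr, kvdm, hdvi, abnw, yonv, dxbs, jggk, rhul, seoa}.
N(fsui) = {pkfk, wqrf, wpsg, sbzg, kgsu, qnju, kjyr, kvdm, krlm, hdvi, tpmn, abnw, yonv, dxbs, seoa}, |N(fsui)| = 15.
N(qnju) = {qyqb, lvws, uugm, wpsg, sbzg, lsuu, efvx, agss, krlm, fsui, tagl, yonv, dxbs, rhul, seoa}, |N(qnju)| = 15.
G on 28 vertices is 15-regular; Kneser-type, 2-subsets of [8].
A has 3 distinct eigenvalues ≈ [15.0, 1.0, -5.0].
Lovász (edge-transitive): ϑ = −28·(-5)/((15)−(-5)) = 7.
≈ 7.00000 (to 5 d.p.).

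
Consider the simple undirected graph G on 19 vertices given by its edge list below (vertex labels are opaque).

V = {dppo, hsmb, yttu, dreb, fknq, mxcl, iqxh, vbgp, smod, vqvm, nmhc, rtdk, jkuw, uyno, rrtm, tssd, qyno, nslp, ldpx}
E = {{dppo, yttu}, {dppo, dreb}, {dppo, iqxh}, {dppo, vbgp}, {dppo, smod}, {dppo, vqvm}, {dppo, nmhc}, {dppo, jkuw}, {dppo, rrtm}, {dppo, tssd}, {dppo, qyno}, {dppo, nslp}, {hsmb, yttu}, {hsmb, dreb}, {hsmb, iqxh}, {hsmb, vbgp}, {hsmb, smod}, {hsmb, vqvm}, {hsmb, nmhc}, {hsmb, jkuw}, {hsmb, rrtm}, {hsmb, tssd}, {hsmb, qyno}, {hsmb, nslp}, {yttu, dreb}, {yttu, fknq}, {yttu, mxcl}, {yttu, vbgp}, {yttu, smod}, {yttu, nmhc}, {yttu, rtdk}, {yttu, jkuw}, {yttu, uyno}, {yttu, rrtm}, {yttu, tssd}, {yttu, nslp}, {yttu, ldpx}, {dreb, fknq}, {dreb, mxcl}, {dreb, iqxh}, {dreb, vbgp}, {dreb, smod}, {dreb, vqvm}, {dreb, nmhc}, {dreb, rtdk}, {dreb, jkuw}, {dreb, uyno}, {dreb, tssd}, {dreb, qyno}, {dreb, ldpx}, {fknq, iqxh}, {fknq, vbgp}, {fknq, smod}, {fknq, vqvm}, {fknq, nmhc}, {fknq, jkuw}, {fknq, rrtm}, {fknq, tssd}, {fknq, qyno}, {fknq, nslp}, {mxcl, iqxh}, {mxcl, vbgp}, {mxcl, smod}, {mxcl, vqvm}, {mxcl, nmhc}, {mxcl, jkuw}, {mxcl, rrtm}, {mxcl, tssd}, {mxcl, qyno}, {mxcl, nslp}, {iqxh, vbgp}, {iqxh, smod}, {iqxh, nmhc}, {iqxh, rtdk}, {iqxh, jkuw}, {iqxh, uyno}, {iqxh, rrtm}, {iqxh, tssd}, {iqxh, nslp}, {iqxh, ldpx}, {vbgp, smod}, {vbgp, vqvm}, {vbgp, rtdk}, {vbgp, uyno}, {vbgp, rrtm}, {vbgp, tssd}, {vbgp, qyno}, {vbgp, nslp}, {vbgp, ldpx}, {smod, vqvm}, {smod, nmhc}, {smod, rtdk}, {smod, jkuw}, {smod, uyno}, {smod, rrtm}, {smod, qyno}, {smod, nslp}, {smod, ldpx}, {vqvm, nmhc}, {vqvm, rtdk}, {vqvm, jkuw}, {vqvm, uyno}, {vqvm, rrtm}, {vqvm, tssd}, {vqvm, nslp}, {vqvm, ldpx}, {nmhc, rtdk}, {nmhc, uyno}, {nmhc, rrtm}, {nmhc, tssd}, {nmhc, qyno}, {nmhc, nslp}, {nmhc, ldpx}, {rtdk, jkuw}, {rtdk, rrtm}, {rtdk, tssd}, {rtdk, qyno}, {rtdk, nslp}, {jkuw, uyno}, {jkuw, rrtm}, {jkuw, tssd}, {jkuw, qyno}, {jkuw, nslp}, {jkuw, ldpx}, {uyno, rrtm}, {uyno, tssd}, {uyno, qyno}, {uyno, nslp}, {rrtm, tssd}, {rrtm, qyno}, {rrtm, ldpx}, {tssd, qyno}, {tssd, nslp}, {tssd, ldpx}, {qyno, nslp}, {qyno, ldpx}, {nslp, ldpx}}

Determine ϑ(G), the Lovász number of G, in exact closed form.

7

Vertex uyno has 12 neighbors: yttu, dreb, iqxh, vbgp, smod, vqvm, nmhc, jkuw, rrtm, tssd, qyno, nslp.
N(qyno) = {dppo, hsmb, dreb, fknq, mxcl, vbgp, smod, nmhc, rtdk, jkuw, uyno, rrtm, tssd, nslp, ldpx}, |N(qyno)| = 15.
Vertex vqvm has 15 neighbors: dppo, hsmb, dreb, fknq, mxcl, vbgp, smod, nmhc, rtdk, jkuw, uyno, rrtm, tssd, nslp, ldpx.
N(hsmb) = {yttu, dreb, iqxh, vbgp, smod, vqvm, nmhc, jkuw, rrtm, tssd, qyno, nslp}, |N(hsmb)| = 12.
Complete multipartite on [7, 4, 3, 3, 2]: sandwich collapses at ϑ=7.
ϑ(G) ≈ 7.0000.
α=7, χ(Ḡ)=7; ϑ=7 lies between (collapsed).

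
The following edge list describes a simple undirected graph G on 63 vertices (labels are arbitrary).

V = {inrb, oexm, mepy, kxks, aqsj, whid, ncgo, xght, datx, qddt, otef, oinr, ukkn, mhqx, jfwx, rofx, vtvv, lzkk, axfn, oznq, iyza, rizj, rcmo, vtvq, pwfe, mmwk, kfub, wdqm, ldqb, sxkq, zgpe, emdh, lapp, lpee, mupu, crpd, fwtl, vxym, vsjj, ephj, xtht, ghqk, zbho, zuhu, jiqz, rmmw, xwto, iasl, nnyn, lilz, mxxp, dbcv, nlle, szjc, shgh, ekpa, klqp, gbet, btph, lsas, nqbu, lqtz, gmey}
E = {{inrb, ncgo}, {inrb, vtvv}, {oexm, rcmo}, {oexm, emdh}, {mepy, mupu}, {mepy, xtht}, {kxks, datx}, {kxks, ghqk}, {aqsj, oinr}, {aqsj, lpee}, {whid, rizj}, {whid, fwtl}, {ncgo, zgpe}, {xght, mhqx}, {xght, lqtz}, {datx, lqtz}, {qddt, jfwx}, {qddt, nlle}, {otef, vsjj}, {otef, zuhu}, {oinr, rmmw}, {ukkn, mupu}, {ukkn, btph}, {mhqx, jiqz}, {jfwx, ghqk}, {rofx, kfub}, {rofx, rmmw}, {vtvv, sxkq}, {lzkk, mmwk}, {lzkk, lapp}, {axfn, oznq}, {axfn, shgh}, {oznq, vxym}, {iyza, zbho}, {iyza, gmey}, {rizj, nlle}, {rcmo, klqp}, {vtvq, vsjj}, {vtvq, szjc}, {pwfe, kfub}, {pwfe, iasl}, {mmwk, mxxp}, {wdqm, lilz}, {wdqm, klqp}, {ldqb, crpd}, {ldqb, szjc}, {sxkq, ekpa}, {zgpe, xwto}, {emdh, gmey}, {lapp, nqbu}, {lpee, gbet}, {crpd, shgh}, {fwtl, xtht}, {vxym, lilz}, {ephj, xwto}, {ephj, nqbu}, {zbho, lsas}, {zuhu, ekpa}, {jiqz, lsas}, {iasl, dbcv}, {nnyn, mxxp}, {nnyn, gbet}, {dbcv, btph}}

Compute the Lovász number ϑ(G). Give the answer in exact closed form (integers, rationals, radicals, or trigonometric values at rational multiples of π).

Vertex jfwx has 2 neighbors: qddt, ghqk.
N(mupu) = {mepy, ukkn}, |N(mupu)| = 2.
Vertex lilz has 2 neighbors: wdqm, vxym.
Vertex iyza has 2 neighbors: zbho, gmey.
Every vertex has degree 2 (N=63); a single 63-cycle (edge-transitive).
A has 32 distinct eigenvalues ≈ [2.0, 1.99006, 1.96034, 1.91115, 1.84295, 1.75644, 1.65248, 1.53209, 1.39647, 1.24698, 1.08509, 0.91242, 0.73068, 0.54168, 0.3473, 0.14946, -0.04986, -0.24869, -0.44504, -0.63697, -0.82257, -1.0, -1.16749, -1.32337, -1.4661, -1.59427, -1.70658, -1.80194, -1.87939, -1.93815, -1.97766, -1.99751].
Lovász: ϑ = −63(-2*cos(pi/63))/(2+-(-1)*2*cos(pi/63)) = 63*cos(pi/63)/(cos(pi/63) + 1).
≈ 31.4804 (to 4 d.p.).
Check 31 ≤ 63*cos(pi/63)/(cos(pi/63) + 1) ≤ 32: both strict.

63*cos(pi/63)/(cos(pi/63) + 1)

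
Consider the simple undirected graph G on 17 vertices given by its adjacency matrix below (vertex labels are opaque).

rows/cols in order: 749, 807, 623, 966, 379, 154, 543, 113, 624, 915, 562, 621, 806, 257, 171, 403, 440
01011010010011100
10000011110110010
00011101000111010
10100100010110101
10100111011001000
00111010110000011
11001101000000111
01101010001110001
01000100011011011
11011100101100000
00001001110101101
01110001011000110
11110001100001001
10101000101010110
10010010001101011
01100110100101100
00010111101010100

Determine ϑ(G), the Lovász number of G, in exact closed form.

Vertex 113 has 8 neighbors: 807, 623, 379, 543, 562, 621, 806, 440.
Vertex 806 has 8 neighbors: 749, 807, 623, 966, 113, 624, 257, 440.
N(171) = {749, 966, 543, 562, 621, 257, 403, 440}, |N(171)| = 8.
Vertex 623 has 8 neighbors: 966, 379, 154, 113, 621, 806, 257, 403.
Every vertex has degree 8 (N=17); strongly regular (17,8,3,4).
The 3 distinct eigenvalues: [8.0, 1.5616, -2.5616].
λ_max=8, λ_min=-sqrt(17)/2 - 1/2; ϑ = −17·λ_min/(λ_max−λ_min) = sqrt(17).
= 4.12310563… (decimal).

sqrt(17)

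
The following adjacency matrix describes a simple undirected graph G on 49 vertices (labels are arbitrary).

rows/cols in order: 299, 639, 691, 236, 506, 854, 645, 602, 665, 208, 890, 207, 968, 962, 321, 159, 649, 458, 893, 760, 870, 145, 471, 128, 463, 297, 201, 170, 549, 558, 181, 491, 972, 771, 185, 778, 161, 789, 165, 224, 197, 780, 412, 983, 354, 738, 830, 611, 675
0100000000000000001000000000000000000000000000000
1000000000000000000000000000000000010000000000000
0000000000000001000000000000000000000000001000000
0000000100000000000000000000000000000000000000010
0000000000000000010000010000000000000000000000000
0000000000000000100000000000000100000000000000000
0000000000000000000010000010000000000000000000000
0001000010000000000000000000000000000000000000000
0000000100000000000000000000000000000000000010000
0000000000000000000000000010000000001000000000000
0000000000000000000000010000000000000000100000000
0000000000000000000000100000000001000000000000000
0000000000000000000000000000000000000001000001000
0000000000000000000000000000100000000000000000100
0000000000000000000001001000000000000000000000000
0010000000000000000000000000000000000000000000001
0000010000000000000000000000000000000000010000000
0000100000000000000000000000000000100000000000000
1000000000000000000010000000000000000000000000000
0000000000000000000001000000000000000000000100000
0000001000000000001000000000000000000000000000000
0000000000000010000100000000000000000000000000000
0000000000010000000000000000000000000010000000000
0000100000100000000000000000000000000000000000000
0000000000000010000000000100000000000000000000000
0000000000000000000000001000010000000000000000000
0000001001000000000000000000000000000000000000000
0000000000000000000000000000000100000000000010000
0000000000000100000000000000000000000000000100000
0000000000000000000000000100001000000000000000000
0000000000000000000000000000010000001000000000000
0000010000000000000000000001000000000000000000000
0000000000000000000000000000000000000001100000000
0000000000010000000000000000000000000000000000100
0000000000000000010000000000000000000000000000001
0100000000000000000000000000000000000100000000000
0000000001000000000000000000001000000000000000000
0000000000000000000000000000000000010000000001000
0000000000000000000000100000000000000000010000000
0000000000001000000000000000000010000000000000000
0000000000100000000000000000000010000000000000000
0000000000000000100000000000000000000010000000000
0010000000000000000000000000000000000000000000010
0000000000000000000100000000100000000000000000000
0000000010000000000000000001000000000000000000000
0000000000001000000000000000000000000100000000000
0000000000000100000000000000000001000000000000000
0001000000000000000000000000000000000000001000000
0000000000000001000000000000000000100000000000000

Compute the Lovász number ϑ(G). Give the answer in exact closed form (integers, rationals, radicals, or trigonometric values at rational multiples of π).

49*cos(pi/49)/(cos(pi/49) + 1)

deg(412) = 2; N(412) = {691, 611}.
N(602) = {236, 665}, |N(602)| = 2.
deg(321) = 2; N(321) = {145, 463}.
Vertex 145 has 2 neighbors: 321, 760.
49-vertex 2-regular graph: connected 2-regular on 49 ⇒ C_{49}.
spec(A) ≈ [2.0, 1.984, 1.935, 1.854, 1.743, 1.603, 1.437, 1.247, 1.037, 0.81, 0.569, 0.319, 0.064, -0.192, -0.445, -0.691, -0.925, -1.144, -1.345, -1.523, -1.676, -1.802, -1.898, -1.963, -1.996] (distinct, 3 d.p.).
With N=49: ϑ(G) = 49·(-(-1)*2*cos(pi/49))/(2−(-2*cos(pi/49))) = 49*cos(pi/49)/(cos(pi/49) + 1).
≈ 24.4748 (to 4 d.p.).
Sandwich: α(G)=24 ≤ ϑ(G)=49*cos(pi/49)/(cos(pi/49) + 1) ≤ χ(Ḡ)=25 (both strict).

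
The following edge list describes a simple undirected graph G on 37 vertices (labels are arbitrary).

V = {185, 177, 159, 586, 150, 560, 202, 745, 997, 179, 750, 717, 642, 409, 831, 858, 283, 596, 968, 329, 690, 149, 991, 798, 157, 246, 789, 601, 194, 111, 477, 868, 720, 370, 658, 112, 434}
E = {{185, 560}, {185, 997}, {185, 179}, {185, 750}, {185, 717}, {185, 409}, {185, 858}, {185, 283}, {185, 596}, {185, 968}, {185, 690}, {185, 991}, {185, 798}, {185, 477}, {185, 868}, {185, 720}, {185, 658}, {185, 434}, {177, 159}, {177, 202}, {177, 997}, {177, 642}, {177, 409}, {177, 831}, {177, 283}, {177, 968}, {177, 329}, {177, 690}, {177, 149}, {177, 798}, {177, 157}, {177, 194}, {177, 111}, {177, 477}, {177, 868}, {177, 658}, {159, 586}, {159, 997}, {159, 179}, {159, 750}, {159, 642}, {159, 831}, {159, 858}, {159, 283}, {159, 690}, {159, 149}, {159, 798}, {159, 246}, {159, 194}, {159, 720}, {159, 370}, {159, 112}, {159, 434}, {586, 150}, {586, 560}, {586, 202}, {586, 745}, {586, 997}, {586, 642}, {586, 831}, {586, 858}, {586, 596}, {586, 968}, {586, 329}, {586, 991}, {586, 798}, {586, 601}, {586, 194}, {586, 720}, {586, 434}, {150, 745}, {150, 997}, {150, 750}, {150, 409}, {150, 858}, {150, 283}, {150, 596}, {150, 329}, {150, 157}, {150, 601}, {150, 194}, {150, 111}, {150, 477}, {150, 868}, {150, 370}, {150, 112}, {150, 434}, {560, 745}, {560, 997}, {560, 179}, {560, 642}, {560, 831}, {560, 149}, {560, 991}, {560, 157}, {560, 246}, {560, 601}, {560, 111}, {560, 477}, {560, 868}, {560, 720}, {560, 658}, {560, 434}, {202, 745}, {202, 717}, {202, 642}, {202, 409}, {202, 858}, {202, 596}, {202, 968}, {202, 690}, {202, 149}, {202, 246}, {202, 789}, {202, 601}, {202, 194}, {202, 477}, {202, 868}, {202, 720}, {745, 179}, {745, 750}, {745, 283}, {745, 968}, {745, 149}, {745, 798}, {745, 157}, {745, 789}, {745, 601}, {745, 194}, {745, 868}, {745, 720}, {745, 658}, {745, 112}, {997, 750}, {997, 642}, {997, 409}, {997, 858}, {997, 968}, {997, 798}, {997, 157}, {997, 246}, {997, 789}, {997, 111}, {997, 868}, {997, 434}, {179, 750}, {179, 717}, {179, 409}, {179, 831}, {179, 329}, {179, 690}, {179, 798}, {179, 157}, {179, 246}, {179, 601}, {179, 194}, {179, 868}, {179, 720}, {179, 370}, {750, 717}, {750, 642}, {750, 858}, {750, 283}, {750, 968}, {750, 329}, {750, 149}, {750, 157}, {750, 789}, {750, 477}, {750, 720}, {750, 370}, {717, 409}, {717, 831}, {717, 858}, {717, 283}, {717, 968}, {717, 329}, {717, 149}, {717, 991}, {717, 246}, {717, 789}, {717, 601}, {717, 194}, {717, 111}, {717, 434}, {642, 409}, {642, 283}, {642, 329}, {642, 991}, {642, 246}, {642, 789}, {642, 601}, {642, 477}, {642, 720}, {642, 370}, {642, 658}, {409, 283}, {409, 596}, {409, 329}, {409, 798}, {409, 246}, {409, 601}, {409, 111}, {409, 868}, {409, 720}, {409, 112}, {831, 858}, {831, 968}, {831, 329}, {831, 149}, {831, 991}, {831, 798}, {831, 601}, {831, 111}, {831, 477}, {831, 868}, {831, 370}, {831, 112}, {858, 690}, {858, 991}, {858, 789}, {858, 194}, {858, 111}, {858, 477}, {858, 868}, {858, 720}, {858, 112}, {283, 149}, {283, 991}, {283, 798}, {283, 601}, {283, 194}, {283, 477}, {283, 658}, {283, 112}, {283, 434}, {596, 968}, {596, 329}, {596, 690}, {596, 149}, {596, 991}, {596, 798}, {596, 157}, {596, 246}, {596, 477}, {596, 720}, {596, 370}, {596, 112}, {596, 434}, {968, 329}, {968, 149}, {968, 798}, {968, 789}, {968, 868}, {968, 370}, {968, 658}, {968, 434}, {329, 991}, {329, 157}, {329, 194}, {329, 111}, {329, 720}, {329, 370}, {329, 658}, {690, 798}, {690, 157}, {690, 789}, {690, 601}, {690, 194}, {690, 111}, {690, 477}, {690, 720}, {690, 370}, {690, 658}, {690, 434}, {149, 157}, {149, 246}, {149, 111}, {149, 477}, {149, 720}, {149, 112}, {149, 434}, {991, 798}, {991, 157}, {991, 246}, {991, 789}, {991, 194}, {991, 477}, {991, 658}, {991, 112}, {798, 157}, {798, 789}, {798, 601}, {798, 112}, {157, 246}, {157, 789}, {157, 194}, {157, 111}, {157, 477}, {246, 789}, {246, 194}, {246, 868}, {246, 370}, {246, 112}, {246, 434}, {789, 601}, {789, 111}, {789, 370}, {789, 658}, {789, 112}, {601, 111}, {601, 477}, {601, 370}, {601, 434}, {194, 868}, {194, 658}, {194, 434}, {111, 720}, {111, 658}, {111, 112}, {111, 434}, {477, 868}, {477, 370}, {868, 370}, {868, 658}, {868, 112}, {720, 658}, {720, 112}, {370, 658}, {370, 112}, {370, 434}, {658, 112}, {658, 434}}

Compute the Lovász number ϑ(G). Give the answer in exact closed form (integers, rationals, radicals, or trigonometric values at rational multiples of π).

sqrt(37)

N(690) = {185, 177, 159, 202, 179, 858, 596, 798, 157, 789, 601, 194, 111, 477, 720, 370, 658, 434}, |N(690)| = 18.
Vertex 179 has 18 neighbors: 185, 159, 560, 745, 750, 717, 409, 831, 329, 690, 798, 157, 246, 601, 194, 868, 720, 370.
Vertex 434 has 18 neighbors: 185, 159, 586, 150, 560, 997, 717, 283, 596, 968, 690, 149, 246, 601, 194, 111, 370, 658.
Vertex 185 has 18 neighbors: 560, 997, 179, 750, 717, 409, 858, 283, 596, 968, 690, 991, 798, 477, 868, 720, 658, 434.
Regular of degree 18 on 37 vertices: SR(37,18,8,9) — a Paley graph.
Distinct eigenvalues (to 4 d.p.): [18.0, 2.5414, -3.5414].
Lovász: ϑ = −37(-sqrt(37)/2 - 1/2)/(18+-(-sqrt(37)/2 - 1/2)) = sqrt(37).
= 6.0828… (decimal).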